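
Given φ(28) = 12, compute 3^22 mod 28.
By Euler: 3^{12} ≡ 1 mod 28 since gcd(3, 28) = 1. 22 = 1×12 + 10. So 3^{22} ≡ 3^{10} ≡ 25 mod 28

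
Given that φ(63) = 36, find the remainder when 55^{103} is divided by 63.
By Euler: 55^{36} ≡ 1 mod 63 since gcd(55, 63) = 1. 103 = 2×36 + 31. So 55^{103} ≡ 55^{31} ≡ 55 mod 63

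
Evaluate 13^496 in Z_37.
Using Fermat: 13^{36} ≡ 1 (mod 37). 496 ≡ 28 (mod 36). So 13^{496} ≡ 13^{28} ≡ 33 (mod 37)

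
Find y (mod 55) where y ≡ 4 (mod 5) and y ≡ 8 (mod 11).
M = 5 × 11 = 55. M₁ = 11, y₁ ≡ 1 (mod 5). M₂ = 5, y₂ ≡ 9 (mod 11). y = 4×11×1 + 8×5×9 ≡ 19 (mod 55)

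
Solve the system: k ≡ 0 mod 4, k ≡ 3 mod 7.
M = 4 × 7 = 28. M₁ = 7, y₁ ≡ 3 mod 4. M₂ = 4, y₂ ≡ 2 mod 7. k = 0×7×3 + 3×4×2 ≡ 24 mod 28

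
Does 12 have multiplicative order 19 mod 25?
Powers of 12 mod 25: 12^1≡12, 12^2≡19, 12^3≡3, 12^4≡11, 12^5≡7, 12^6≡9, 12^7≡8, 12^8≡21, 12^9≡2, 12^10≡24, 12^11≡13, 12^12≡6, 12^13≡22, 12^14≡14, 12^15≡18, 12^16≡16, 12^17≡17, 12^18≡4, 12^19≡23, 12^20≡1. 12^19≡23≢1, so ord ≠ 19. No, the actual order is 20.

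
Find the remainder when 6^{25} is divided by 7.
By Fermat: 6^{6} ≡ 1 mod 7. 25 = 4×6 + 1. So 6^{25} ≡ 6^{1} ≡ 6 mod 7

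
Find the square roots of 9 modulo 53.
The square roots of 9 mod 53 are 50 and 3. Verify: 50² = 2500 ≡ 9 (mod 53)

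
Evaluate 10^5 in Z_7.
By repeated squaring (mod 7): 10^{1}≡3, 10^{2}≡2, 10^{4}≡4. Then 10^{5} = 10^{4+1} ≡ 4 × 3 ≡ 5 (mod 7)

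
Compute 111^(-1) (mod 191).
Since 191 is prime, by Fermat 111^(-1) ≡ 111^{189} ≡ 74 (mod 191). Verify: 111 × 74 = 8214 ≡ 1 (mod 191)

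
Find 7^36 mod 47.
By repeated squaring mod 47: 7^{1}≡7, 7^{2}≡2, 7^{4}≡4, 7^{8}≡16, 7^{16}≡21, 7^{32}≡18. Then 7^{36} = 7^{32+4} ≡ 18 × 4 ≡ 25 mod 47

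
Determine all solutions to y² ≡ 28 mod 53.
The square roots of 28 mod 53 are 44 and 9. Verify: 44² = 1936 ≡ 28 mod 53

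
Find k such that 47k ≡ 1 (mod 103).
Since 103 is prime, by Fermat 47^(-1) ≡ 47^{101} ≡ 57 (mod 103). Verify: 47 × 57 = 2679 ≡ 1 (mod 103)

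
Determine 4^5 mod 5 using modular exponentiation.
Using Fermat: 4^{4} ≡ 1 (mod 5). 5 ≡ 1 (mod 4). So 4^{5} ≡ 4^{1} ≡ 4 (mod 5)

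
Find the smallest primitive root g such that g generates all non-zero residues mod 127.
g = 3. Powers: [3, 9, 27, 81, 116, 94, ...] generates all 126 non-zero residues.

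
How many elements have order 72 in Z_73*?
There are φ(73-1) = φ(72) = 24 primitive roots modulo 73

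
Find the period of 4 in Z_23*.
Powers of 4 mod 23: 4^1≡4, 4^2≡16, 4^3≡18, 4^4≡3, 4^5≡12, 4^6≡2, 4^7≡8, 4^8≡9, 4^9≡13, 4^10≡6, 4^11≡1. Order = 11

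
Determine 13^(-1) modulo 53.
Since 53 is prime, by Fermat 13^(-1) ≡ 13^{51} ≡ 49 mod 53. Verify: 13 × 49 = 637 ≡ 1 mod 53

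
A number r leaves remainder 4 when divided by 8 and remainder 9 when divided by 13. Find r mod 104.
M = 8 × 13 = 104. M₁ = 13, y₁ ≡ 5 mod 8. M₂ = 8, y₂ ≡ 5 mod 13. r = 4×13×5 + 9×8×5 ≡ 100 mod 104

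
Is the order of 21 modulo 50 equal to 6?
Powers of 21 mod 50: 21^1≡21, 21^2≡41, 21^3≡11, 21^4≡31, 21^5≡1. Already 21^5≡1, so the order is 5 < 6. No, the actual order is 5.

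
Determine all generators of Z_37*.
There are φ(36) = 12 primitive roots mod 37: {2, 5, 13, 15, 17, 18, 19, 20, 22, 24, 32, 35}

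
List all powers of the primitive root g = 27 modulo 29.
27^1, 27^2, ..., 27^{28} mod 29: [27, 4, 21, 16, 26, 6, 17, 24, 10, 9, 11, 7, 15, 28, 2, 25, 8, 13, 3, 23, 12, 5, 19, 20, 18, 22, 14, 1]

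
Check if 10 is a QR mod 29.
By Euler's criterion: 10^{14} ≡ 28 mod 29. Since this equals -1 (≡ 28), 10 is not a QR.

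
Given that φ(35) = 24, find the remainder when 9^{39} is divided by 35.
By Euler: 9^{24} ≡ 1 mod 35 since gcd(9, 35) = 1. 39 = 1×24 + 15. So 9^{39} ≡ 9^{15} ≡ 29 mod 35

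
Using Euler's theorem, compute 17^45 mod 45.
By Euler: 17^{24} ≡ 1 (mod 45) since gcd(17, 45) = 1. 45 = 1×24 + 21. So 17^{45} ≡ 17^{21} ≡ 17 (mod 45)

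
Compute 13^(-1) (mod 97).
Since 97 is prime, by Fermat 13^(-1) ≡ 13^{95} ≡ 15 (mod 97). Verify: 13 × 15 = 195 ≡ 1 (mod 97)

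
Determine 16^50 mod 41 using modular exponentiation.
Using Fermat: 16^{40} ≡ 1 (mod 41). 50 ≡ 10 (mod 40). So 16^{50} ≡ 16^{10} ≡ 1 (mod 41)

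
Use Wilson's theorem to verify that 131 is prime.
(130)! mod 131 = 130. Since this equals -1 mod 131, Wilson confirms 131 is prime.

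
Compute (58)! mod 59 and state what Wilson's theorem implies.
(58)! mod 59 = 58. Since this equals -1 mod 59, Wilson confirms 59 is prime.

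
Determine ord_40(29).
Powers of 29 mod 40: 29^1≡29, 29^2≡1. Order = 2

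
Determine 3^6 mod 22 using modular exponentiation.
By repeated squaring (mod 22): 3^{1}≡3, 3^{2}≡9, 3^{4}≡15. Then 3^{6} = 3^{4+2} ≡ 15 × 9 ≡ 3 (mod 22)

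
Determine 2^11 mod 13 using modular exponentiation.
By repeated squaring mod 13: 2^{1}≡2, 2^{2}≡4, 2^{4}≡3, 2^{8}≡9. Then 2^{11} = 2^{8+2+1} ≡ 9 × 4 × 2 ≡ 7 mod 13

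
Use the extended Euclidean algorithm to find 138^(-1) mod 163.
Extended GCD: 138(13) + 163(-11) = 1. So 138^(-1) ≡ 13 mod 163. Verify: 138 × 13 = 1794 ≡ 1 mod 163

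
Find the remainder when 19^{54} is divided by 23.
By Fermat: 19^{22} ≡ 1 (mod 23). 54 = 2×22 + 10. So 19^{54} ≡ 19^{10} ≡ 6 (mod 23)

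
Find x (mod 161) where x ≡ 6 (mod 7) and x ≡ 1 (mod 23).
M = 7 × 23 = 161. M₁ = 23, y₁ ≡ 4 (mod 7). M₂ = 7, y₂ ≡ 10 (mod 23). x = 6×23×4 + 1×7×10 ≡ 139 (mod 161)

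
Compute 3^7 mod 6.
By repeated squaring mod 6: 3^{1}≡3, 3^{2}≡3, 3^{4}≡3. Then 3^{7} = 3^{4+2+1} ≡ 3 × 3 × 3 ≡ 3 mod 6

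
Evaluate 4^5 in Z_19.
By repeated squaring mod 19: 4^{1}≡4, 4^{2}≡16, 4^{4}≡9. Then 4^{5} = 4^{4+1} ≡ 9 × 4 ≡ 17 mod 19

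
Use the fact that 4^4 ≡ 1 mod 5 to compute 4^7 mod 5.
By Fermat: 4^{4} ≡ 1 mod 5. So 4^{7} = 4^{4} · 4^{3} ≡ 4^{3} ≡ 4 mod 5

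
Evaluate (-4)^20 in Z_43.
By repeated squaring mod 43: (-4)^{1}≡39, (-4)^{2}≡16, (-4)^{4}≡41, (-4)^{8}≡4, (-4)^{16}≡16. Then (-4)^{20} = (-4)^{16+4} ≡ 16 × 41 ≡ 11 mod 43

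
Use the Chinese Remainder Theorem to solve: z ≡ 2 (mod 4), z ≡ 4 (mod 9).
M = 4 × 9 = 36. M₁ = 9, y₁ ≡ 1 (mod 4). M₂ = 4, y₂ ≡ 7 (mod 9). z = 2×9×1 + 4×4×7 ≡ 22 (mod 36)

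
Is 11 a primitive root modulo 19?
11^{3} ≡ 1 mod 19 and 3 < 18, so ord_19(11) = 3 ≠ 18 and 11 is not a primitive root.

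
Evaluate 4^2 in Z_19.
4^{2} = 16 ≡ 16 (mod 19)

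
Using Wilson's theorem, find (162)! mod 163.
By Wilson's theorem, (162)! ≡ -1 ≡ 162 (mod 163)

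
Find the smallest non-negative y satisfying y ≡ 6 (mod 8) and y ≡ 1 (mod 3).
M = 8 × 3 = 24. M₁ = 3, y₁ ≡ 3 (mod 8). M₂ = 8, y₂ ≡ 2 (mod 3). y = 6×3×3 + 1×8×2 ≡ 22 (mod 24)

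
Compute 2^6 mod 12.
By repeated squaring (mod 12): 2^{1}≡2, 2^{2}≡4, 2^{4}≡4. Then 2^{6} = 2^{4+2} ≡ 4 × 4 ≡ 4 (mod 12)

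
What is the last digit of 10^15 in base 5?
By repeated squaring mod 5: 10^{1}≡0, 10^{2}≡0, 10^{4}≡0, 10^{8}≡0. Then 10^{15} = 10^{8+4+2+1} ≡ 0 × 0 × 0 × 0 ≡ 0 mod 5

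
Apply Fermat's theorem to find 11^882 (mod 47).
By Fermat: 11^{46} ≡ 1 (mod 47). 882 ≡ 8 (mod 46). So 11^{882} ≡ 11^{8} ≡ 12 (mod 47)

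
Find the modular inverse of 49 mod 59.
Since 59 is prime, by Fermat 49^(-1) ≡ 49^{57} ≡ 53 (mod 59). Verify: 49 × 53 = 2597 ≡ 1 (mod 59)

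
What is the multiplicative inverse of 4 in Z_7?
Since 7 is prime, by Fermat 4^(-1) ≡ 4^{5} ≡ 2 (mod 7). Verify: 4 × 2 = 8 ≡ 1 (mod 7)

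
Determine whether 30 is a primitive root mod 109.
ord_109(30) divides 108. For each prime q|108: 30^{54}≡108, 30^{36}≡45, none ≡ 1. So 30 has order 108 and is a primitive root mod 109.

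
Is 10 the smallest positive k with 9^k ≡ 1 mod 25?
Powers of 9 mod 25: 9^1≡9, 9^2≡6, 9^3≡4, 9^4≡11, 9^5≡24, 9^6≡16, 9^7≡19, 9^8≡21, 9^9≡14, 9^10≡1. First k with 9^k≡1 is k=10. Yes, ord_25(9) = 10.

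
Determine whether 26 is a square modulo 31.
By Euler's criterion: 26^{15} ≡ 30 (mod 31). Since this equals -1 (≡ 30), 26 is not a QR.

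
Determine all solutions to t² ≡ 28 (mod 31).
The square roots of 28 mod 31 are 20 and 11. Verify: 20² = 400 ≡ 28 (mod 31)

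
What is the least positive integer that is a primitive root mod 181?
g = 2. For each prime q|180: 2^{90}≡180, 2^{60}≡48, 2^{36}≡59, none ≡ 1, so ord_181(2) = 180 and 2 is a primitive root.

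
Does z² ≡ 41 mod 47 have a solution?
By Euler's criterion: 41^{23} ≡ 46 mod 47. Since this equals -1 (≡ 46), 41 is not a QR.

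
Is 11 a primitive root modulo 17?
ord_17(11) divides 16. For each prime q|16: 11^{8}≡16, none ≡ 1. So 11 has order 16 and is a primitive root mod 17.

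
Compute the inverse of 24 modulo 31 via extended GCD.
Extended GCD: 24(-9) + 31(7) = 1. So 24^(-1) ≡ -9 ≡ 22 (mod 31). Verify: 24 × 22 = 528 ≡ 1 (mod 31)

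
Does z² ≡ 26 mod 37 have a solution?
By Euler's criterion: 26^{18} ≡ 1 mod 37. Since this equals 1, 26 is a QR.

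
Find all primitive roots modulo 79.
There are φ(78) = 24 primitive roots mod 79: {3, 6, 7, 28, 29, 30, 34, 35, 37, 39, 43, 47, 48, 53, 54, 59, 60, 63, 66, 68, 70, 74, 75, 77}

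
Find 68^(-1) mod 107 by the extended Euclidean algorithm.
Extended GCD: 68(-11) + 107(7) = 1. So 68^(-1) ≡ -11 ≡ 96 mod 107. Verify: 68 × 96 = 6528 ≡ 1 mod 107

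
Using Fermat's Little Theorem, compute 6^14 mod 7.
By Fermat: 6^{6} ≡ 1 (mod 7). 14 = 2×6 + 2. So 6^{14} ≡ 6^{2} ≡ 1 (mod 7)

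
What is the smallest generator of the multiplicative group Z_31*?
g = 3. For each prime q|30: 3^{15}≡30, 3^{10}≡25, 3^{6}≡16, none ≡ 1, so ord_31(3) = 30 and 3 is a primitive root.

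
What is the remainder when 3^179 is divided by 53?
Using Fermat: 3^{52} ≡ 1 (mod 53). 179 ≡ 23 (mod 52). So 3^{179} ≡ 3^{23} ≡ 51 (mod 53)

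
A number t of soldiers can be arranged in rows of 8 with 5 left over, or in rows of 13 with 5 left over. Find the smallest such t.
M = 8 × 13 = 104. M₁ = 13, y₁ ≡ 5 mod 8. M₂ = 8, y₂ ≡ 5 mod 13. t = 5×13×5 + 5×8×5 ≡ 5 mod 104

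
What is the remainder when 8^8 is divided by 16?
By repeated squaring mod 16: 8^{1}≡8, 8^{2}≡0, 8^{4}≡0, 8^{8}≡0. So 8^{8} ≡ 0 mod 16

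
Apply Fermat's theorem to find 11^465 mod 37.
By Fermat: 11^{36} ≡ 1 mod 37. 465 ≡ 33 mod 36. So 11^{465} ≡ 11^{33} ≡ 36 mod 37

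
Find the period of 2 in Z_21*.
Powers of 2 mod 21: 2^1≡2, 2^2≡4, 2^3≡8, 2^4≡16, 2^5≡11, 2^6≡1. So the order of 2 is 6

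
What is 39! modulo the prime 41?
(40)! = (39)! × (40) ≡ -1 (mod 41). So (39)! ≡ -1 × (40)^(-1) ≡ (-1)×(-1) = 1 (mod 41)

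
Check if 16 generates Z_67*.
16^{33} ≡ 1 (mod 67) and 33 < 66, so ord_67(16) = 33 ≠ 66 and 16 is not a primitive root.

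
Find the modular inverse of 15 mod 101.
Since 101 is prime, by Fermat 15^(-1) ≡ 15^{99} ≡ 27 (mod 101). Verify: 15 × 27 = 405 ≡ 1 (mod 101)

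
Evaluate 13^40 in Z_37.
Using Fermat: 13^{36} ≡ 1 (mod 37). 40 ≡ 4 (mod 36). So 13^{40} ≡ 13^{4} ≡ 34 (mod 37)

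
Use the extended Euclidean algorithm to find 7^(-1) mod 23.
Extended GCD: 7(10) + 23(-3) = 1. So 7^(-1) ≡ 10 mod 23. Verify: 7 × 10 = 70 ≡ 1 mod 23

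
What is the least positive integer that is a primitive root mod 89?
g = 3. Powers: [3, 9, 27, 81, 65, 17, ...] generates all 88 non-zero residues.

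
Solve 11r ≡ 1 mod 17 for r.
Since 17 is prime, by Fermat 11^(-1) ≡ 11^{15} ≡ 14 mod 17. Verify: 11 × 14 = 154 ≡ 1 mod 17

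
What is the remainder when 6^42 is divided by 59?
By repeated squaring (mod 59): 6^{1}≡6, 6^{2}≡36, 6^{4}≡57, 6^{8}≡4, 6^{16}≡16, 6^{32}≡20. Then 6^{42} = 6^{32+8+2} ≡ 20 × 4 × 36 ≡ 48 (mod 59)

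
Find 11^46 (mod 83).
By repeated squaring (mod 83): 11^{1}≡11, 11^{2}≡38, 11^{4}≡33, 11^{8}≡10, 11^{16}≡17, 11^{32}≡40. Then 11^{46} = 11^{32+8+4+2} ≡ 40 × 10 × 33 × 38 ≡ 31 (mod 83)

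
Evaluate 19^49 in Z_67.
By repeated squaring mod 67: 19^{1}≡19, 19^{2}≡26, 19^{4}≡6, 19^{8}≡36, 19^{16}≡23, 19^{32}≡60. Then 19^{49} = 19^{32+16+1} ≡ 60 × 23 × 19 ≡ 23 mod 67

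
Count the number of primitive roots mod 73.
Number of primitive roots mod 73 = φ(p-1) = φ(72) = 24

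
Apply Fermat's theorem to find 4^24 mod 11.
By Fermat: 4^{10} ≡ 1 mod 11. 24 = 2×10 + 4. So 4^{24} ≡ 4^{4} ≡ 3 mod 11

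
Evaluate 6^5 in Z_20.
By repeated squaring (mod 20): 6^{1}≡6, 6^{2}≡16, 6^{4}≡16. Then 6^{5} = 6^{4+1} ≡ 16 × 6 ≡ 16 (mod 20)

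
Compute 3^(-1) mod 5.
Since 5 is prime, by Fermat 3^(-1) ≡ 3^{3} ≡ 2 mod 5. Verify: 3 × 2 = 6 ≡ 1 mod 5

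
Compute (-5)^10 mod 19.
By repeated squaring mod 19: (-5)^{1}≡14, (-5)^{2}≡6, (-5)^{4}≡17, (-5)^{8}≡4. Then (-5)^{10} = (-5)^{8+2} ≡ 4 × 6 ≡ 5 mod 19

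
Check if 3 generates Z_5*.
ord_5(3) divides 4. For each prime q|4: 3^{2}≡4, none ≡ 1. So 3 has order 4 and is a primitive root mod 5.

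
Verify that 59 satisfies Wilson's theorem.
(58)! mod 59 = 58. Since this equals -1 (mod 59), Wilson confirms 59 is prime.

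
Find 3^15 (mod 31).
By repeated squaring (mod 31): 3^{1}≡3, 3^{2}≡9, 3^{4}≡19, 3^{8}≡20. Then 3^{15} = 3^{8+4+2+1} ≡ 20 × 19 × 9 × 3 ≡ 30 (mod 31)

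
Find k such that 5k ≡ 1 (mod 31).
Since 31 is prime, by Fermat 5^(-1) ≡ 5^{29} ≡ 25 (mod 31). Verify: 5 × 25 = 125 ≡ 1 (mod 31)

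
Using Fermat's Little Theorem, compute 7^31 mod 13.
By Fermat: 7^{12} ≡ 1 mod 13. 31 = 2×12 + 7. So 7^{31} ≡ 7^{7} ≡ 6 mod 13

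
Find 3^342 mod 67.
Using Fermat: 3^{66} ≡ 1 mod 67. 342 ≡ 12 mod 66. So 3^{342} ≡ 3^{12} ≡ 64 mod 67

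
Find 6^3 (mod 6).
6^{3} = 216 ≡ 0 (mod 6)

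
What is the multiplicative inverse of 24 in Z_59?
Since 59 is prime, by Fermat 24^(-1) ≡ 24^{57} ≡ 32 (mod 59). Verify: 24 × 32 = 768 ≡ 1 (mod 59)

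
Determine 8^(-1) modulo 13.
Since 13 is prime, by Fermat 8^(-1) ≡ 8^{11} ≡ 5 (mod 13). Verify: 8 × 5 = 40 ≡ 1 (mod 13)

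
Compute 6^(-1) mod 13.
Since 13 is prime, by Fermat 6^(-1) ≡ 6^{11} ≡ 11 mod 13. Verify: 6 × 11 = 66 ≡ 1 mod 13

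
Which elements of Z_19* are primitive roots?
There are φ(18) = 6 primitive roots mod 19: {2, 3, 10, 13, 14, 15}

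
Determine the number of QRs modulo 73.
For prime 73, there are (p-1)/2 = (73-1)/2 = 36 quadratic residues (excluding 0).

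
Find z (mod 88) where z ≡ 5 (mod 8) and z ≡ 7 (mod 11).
M = 8 × 11 = 88. M₁ = 11, y₁ ≡ 3 (mod 8). M₂ = 8, y₂ ≡ 7 (mod 11). z = 5×11×3 + 7×8×7 ≡ 29 (mod 88)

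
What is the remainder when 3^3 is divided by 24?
3^{3} = 27 ≡ 3 mod 24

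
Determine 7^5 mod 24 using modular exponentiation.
By repeated squaring mod 24: 7^{1}≡7, 7^{2}≡1, 7^{4}≡1. Then 7^{5} = 7^{4+1} ≡ 1 × 7 ≡ 7 mod 24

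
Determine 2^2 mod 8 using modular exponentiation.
2^{2} = 4 ≡ 4 mod 8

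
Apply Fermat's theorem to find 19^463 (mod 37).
By Fermat: 19^{36} ≡ 1 (mod 37). 463 ≡ 31 (mod 36). So 19^{463} ≡ 19^{31} ≡ 32 (mod 37)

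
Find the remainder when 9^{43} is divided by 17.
By Fermat: 9^{16} ≡ 1 mod 17. 43 = 2×16 + 11. So 9^{43} ≡ 9^{11} ≡ 15 mod 17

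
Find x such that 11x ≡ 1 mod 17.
Since 17 is prime, by Fermat 11^(-1) ≡ 11^{15} ≡ 14 mod 17. Verify: 11 × 14 = 154 ≡ 1 mod 17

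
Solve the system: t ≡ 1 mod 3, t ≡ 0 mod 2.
M = 3 × 2 = 6. M₁ = 2, y₁ ≡ 2 mod 3. M₂ = 3, y₂ ≡ 1 mod 2. t = 1×2×2 + 0×3×1 ≡ 4 mod 6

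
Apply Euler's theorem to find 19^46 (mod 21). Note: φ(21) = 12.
By Euler: 19^{12} ≡ 1 (mod 21) since gcd(19, 21) = 1. 46 = 3×12 + 10. So 19^{46} ≡ 19^{10} ≡ 16 (mod 21)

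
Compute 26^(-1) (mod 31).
Since 31 is prime, by Fermat 26^(-1) ≡ 26^{29} ≡ 6 (mod 31). Verify: 26 × 6 = 156 ≡ 1 (mod 31)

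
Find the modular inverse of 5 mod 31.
Since 31 is prime, by Fermat 5^(-1) ≡ 5^{29} ≡ 25 mod 31. Verify: 5 × 25 = 125 ≡ 1 mod 31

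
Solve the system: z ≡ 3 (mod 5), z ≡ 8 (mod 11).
M = 5 × 11 = 55. M₁ = 11, y₁ ≡ 1 (mod 5). M₂ = 5, y₂ ≡ 9 (mod 11). z = 3×11×1 + 8×5×9 ≡ 8 (mod 55)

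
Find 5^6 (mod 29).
By repeated squaring (mod 29): 5^{1}≡5, 5^{2}≡25, 5^{4}≡16. Then 5^{6} = 5^{4+2} ≡ 16 × 25 ≡ 23 (mod 29)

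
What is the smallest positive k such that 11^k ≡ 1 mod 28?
Powers of 11 mod 28: 11^1≡11, 11^2≡9, 11^3≡15, 11^4≡25, 11^5≡23, 11^6≡1. ord_28(11) = 6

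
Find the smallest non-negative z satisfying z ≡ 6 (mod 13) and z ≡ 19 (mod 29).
M = 13 × 29 = 377. M₁ = 29, y₁ ≡ 9 (mod 13). M₂ = 13, y₂ ≡ 9 (mod 29). z = 6×29×9 + 19×13×9 ≡ 19 (mod 377)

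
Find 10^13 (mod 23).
By repeated squaring (mod 23): 10^{1}≡10, 10^{2}≡8, 10^{4}≡18, 10^{8}≡2. Then 10^{13} = 10^{8+4+1} ≡ 2 × 18 × 10 ≡ 15 (mod 23)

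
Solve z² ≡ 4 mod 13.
The square roots of 4 mod 13 are 11 and 2. Verify: 11² = 121 ≡ 4 mod 13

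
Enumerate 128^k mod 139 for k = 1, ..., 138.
128^1, 128^2, ..., 128^{138} mod 139: [128, 121, 59, 46, 50, 6, 73, 31, 76, 137, 22, 36, 21, 47, 39, 127, 132, 77, 126, 4, 95, 67, 97, 45, 61, 24, 14, 124, 26, 131, 88, 5, 84, 49, 17, 91, 111, 30, 87, 16, 102, 129, 110, 41, 105, 96, 56, 79, 104, 107, 74, 20, 58, 57, 68, 86, 27, 120, 70, 64, 130, 99, 23, 25, 3, 106, 85, 38, 138, 11, 18, 80, 93, 89, 133, 66, 108, 63, 2, 117, 103, 118, 92, 100, 12, 7, 62, 13, 135, 44, 72, 42, 94, 78, 115, 125, 15, 113, 8, 51, 134, 55, 90, 122, 48, 28, 109, 52, 123, 37, 10, 29, 98, 34, 43, 83, 60, 35, 32, 65, 119, 81, 82, 71, 53, 112, 19, 69, 75, 9, 40, 116, 114, 136, 33, 54, 101, 1]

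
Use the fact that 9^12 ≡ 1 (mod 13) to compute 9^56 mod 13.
By Fermat: 9^{12} ≡ 1 (mod 13). 56 = 4×12 + 8. So 9^{56} ≡ 9^{8} ≡ 3 (mod 13)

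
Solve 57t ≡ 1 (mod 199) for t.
Since 199 is prime, by Fermat 57^(-1) ≡ 57^{197} ≡ 7 (mod 199). Verify: 57 × 7 = 399 ≡ 1 (mod 199)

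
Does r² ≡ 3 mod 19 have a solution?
By Euler's criterion: 3^{9} ≡ 18 mod 19. Since this equals -1 (≡ 18), 3 is not a QR.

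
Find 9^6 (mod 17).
By repeated squaring (mod 17): 9^{1}≡9, 9^{2}≡13, 9^{4}≡16. Then 9^{6} = 9^{4+2} ≡ 16 × 13 ≡ 4 (mod 17)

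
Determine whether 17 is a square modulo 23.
By Euler's criterion: 17^{11} ≡ 22 (mod 23). Since this equals -1 (≡ 22), 17 is not a QR.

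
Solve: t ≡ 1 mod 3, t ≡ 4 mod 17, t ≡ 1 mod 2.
M = 3 × 17 × 2 = 102. M₁ = 34, y₁ ≡ 1 mod 3. M₂ = 6, y₂ ≡ 3 mod 17. M₃ = 51, y₃ ≡ 1 mod 2. t = 1×34×1 + 4×6×3 + 1×51×1 ≡ 55 mod 102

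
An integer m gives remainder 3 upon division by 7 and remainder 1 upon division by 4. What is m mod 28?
M = 7 × 4 = 28. M₁ = 4, y₁ ≡ 2 mod 7. M₂ = 7, y₂ ≡ 3 mod 4. m = 3×4×2 + 1×7×3 ≡ 17 mod 28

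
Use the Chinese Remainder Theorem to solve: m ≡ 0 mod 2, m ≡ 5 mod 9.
M = 2 × 9 = 18. M₁ = 9, y₁ ≡ 1 mod 2. M₂ = 2, y₂ ≡ 5 mod 9. m = 0×9×1 + 5×2×5 ≡ 14 mod 18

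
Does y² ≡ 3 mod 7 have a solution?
By Euler's criterion: 3^{3} ≡ 6 mod 7. Since this equals -1 (≡ 6), 3 is not a QR.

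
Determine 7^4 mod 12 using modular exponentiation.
7^{4} = 2401 ≡ 1 (mod 12)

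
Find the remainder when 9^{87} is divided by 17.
By Fermat: 9^{16} ≡ 1 mod 17. 87 = 5×16 + 7. So 9^{87} ≡ 9^{7} ≡ 2 mod 17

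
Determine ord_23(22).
Powers of 22 mod 23: 22^1≡22, 22^2≡1. ord_23(22) = 2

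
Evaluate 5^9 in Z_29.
By repeated squaring mod 29: 5^{1}≡5, 5^{2}≡25, 5^{4}≡16, 5^{8}≡24. Then 5^{9} = 5^{8+1} ≡ 24 × 5 ≡ 4 mod 29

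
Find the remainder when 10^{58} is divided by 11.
By Fermat: 10^{10} ≡ 1 mod 11. 58 = 5×10 + 8. So 10^{58} ≡ 10^{8} ≡ 1 mod 11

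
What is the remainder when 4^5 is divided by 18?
By repeated squaring (mod 18): 4^{1}≡4, 4^{2}≡16, 4^{4}≡4. Then 4^{5} = 4^{4+1} ≡ 4 × 4 ≡ 16 (mod 18)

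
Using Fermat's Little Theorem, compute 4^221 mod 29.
By Fermat: 4^{28} ≡ 1 mod 29. 221 ≡ 25 mod 28. So 4^{221} ≡ 4^{25} ≡ 5 mod 29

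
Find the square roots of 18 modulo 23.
The square roots of 18 mod 23 are 8 and 15. Verify: 8² = 64 ≡ 18 mod 23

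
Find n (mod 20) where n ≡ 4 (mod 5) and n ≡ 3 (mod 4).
M = 5 × 4 = 20. M₁ = 4, y₁ ≡ 4 (mod 5). M₂ = 5, y₂ ≡ 1 (mod 4). n = 4×4×4 + 3×5×1 ≡ 19 (mod 20)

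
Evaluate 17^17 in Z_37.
By repeated squaring (mod 37): 17^{1}≡17, 17^{2}≡30, 17^{4}≡12, 17^{8}≡33, 17^{16}≡16. Then 17^{17} = 17^{16+1} ≡ 16 × 17 ≡ 13 (mod 37)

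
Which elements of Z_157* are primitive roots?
There are φ(156) = 48 primitive roots mod 157: {5, 6, 15, 18, 20, 21, 24, 26, 34, 38, 43, 53, 55, 60, 61, 62, 63, 66, 69, 70, 72, 73, 74, 77, 80, 83, 84, 85, 87, 88, 91, 94, 95, 96, 97, 102, 104, 114, 119, 123, 131, 133, 136, 137, 139, 142, 151, 152}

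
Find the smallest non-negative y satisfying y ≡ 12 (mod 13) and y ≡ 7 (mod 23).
M = 13 × 23 = 299. M₁ = 23, y₁ ≡ 4 (mod 13). M₂ = 13, y₂ ≡ 16 (mod 23). y = 12×23×4 + 7×13×16 ≡ 168 (mod 299)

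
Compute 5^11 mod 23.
By repeated squaring (mod 23): 5^{1}≡5, 5^{2}≡2, 5^{4}≡4, 5^{8}≡16. Then 5^{11} = 5^{8+2+1} ≡ 16 × 2 × 5 ≡ 22 (mod 23)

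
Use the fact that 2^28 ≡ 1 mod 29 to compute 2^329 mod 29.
By Fermat: 2^{28} ≡ 1 mod 29. 329 ≡ 21 mod 28. So 2^{329} ≡ 2^{21} ≡ 17 mod 29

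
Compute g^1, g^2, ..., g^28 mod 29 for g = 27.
27^1, 27^2, ..., 27^{28} mod 29: [27, 4, 21, 16, 26, 6, 17, 24, 10, 9, 11, 7, 15, 28, 2, 25, 8, 13, 3, 23, 12, 5, 19, 20, 18, 22, 14, 1]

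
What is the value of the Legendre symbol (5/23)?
(5/23) = 5^{11} mod 23 = -1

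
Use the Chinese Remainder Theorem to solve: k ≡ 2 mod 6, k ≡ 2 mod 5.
M = 6 × 5 = 30. M₁ = 5, y₁ ≡ 5 mod 6. M₂ = 6, y₂ ≡ 1 mod 5. k = 2×5×5 + 2×6×1 ≡ 2 mod 30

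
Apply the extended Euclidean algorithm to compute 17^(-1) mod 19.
Extended GCD: 17(9) + 19(-8) = 1. So 17^(-1) ≡ 9 mod 19. Verify: 17 × 9 = 153 ≡ 1 mod 19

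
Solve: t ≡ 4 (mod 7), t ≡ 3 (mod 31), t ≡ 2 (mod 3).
M = 7 × 31 × 3 = 651. M₁ = 93, y₁ ≡ 4 (mod 7). M₂ = 21, y₂ ≡ 3 (mod 31). M₃ = 217, y₃ ≡ 1 (mod 3). t = 4×93×4 + 3×21×3 + 2×217×1 ≡ 158 (mod 651)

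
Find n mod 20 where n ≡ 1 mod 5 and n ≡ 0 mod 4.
M = 5 × 4 = 20. M₁ = 4, y₁ ≡ 4 mod 5. M₂ = 5, y₂ ≡ 1 mod 4. n = 1×4×4 + 0×5×1 ≡ 16 mod 20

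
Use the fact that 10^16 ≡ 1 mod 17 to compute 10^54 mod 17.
By Fermat: 10^{16} ≡ 1 mod 17. 54 = 3×16 + 6. So 10^{54} ≡ 10^{6} ≡ 9 mod 17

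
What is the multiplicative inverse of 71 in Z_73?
Since 73 is prime, by Fermat 71^(-1) ≡ 71^{71} ≡ 36 mod 73. Verify: 71 × 36 = 2556 ≡ 1 mod 73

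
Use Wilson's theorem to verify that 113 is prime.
(112)! mod 113 = 112. Since this equals -1 mod 113, Wilson confirms 113 is prime.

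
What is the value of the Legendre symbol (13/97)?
(13/97) = 13^{48} mod 97 = -1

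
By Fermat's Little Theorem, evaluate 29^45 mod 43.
By Fermat: 29^{42} ≡ 1 (mod 43). So 29^{45} = 29^{42} · 29^{3} ≡ 29^{3} ≡ 8 (mod 43)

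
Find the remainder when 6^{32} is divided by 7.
By Fermat: 6^{6} ≡ 1 (mod 7). 32 = 5×6 + 2. So 6^{32} ≡ 6^{2} ≡ 1 (mod 7)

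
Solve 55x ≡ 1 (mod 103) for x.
Since 103 is prime, by Fermat 55^(-1) ≡ 55^{101} ≡ 15 (mod 103). Verify: 55 × 15 = 825 ≡ 1 (mod 103)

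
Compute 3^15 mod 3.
By repeated squaring (mod 3): 3^{1}≡0, 3^{2}≡0, 3^{4}≡0, 3^{8}≡0. Then 3^{15} = 3^{8+4+2+1} ≡ 0 × 0 × 0 × 0 ≡ 0 (mod 3)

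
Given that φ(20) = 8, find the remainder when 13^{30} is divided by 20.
By Euler: 13^{8} ≡ 1 mod 20 since gcd(13, 20) = 1. 30 = 3×8 + 6. So 13^{30} ≡ 13^{6} ≡ 9 mod 20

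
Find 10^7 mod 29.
By repeated squaring mod 29: 10^{1}≡10, 10^{2}≡13, 10^{4}≡24. Then 10^{7} = 10^{4+2+1} ≡ 24 × 13 × 10 ≡ 17 mod 29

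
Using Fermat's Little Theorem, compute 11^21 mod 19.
By Fermat: 11^{18} ≡ 1 (mod 19). So 11^{21} = 11^{18} · 11^{3} ≡ 11^{3} ≡ 1 (mod 19)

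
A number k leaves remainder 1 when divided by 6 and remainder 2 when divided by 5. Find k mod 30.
M = 6 × 5 = 30. M₁ = 5, y₁ ≡ 5 mod 6. M₂ = 6, y₂ ≡ 1 mod 5. k = 1×5×5 + 2×6×1 ≡ 7 mod 30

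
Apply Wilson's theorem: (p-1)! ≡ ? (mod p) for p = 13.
By Wilson's theorem, (12)! ≡ -1 ≡ 12 (mod 13)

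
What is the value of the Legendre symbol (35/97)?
(35/97) = 35^{48} mod 97 = 1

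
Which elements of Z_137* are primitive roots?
There are φ(136) = 64 primitive roots mod 137: {3, 5, 6, 12, 13, 20, 21, 23, 24, 26, 27, 29, 31, 33, 35, 40, 42, 43, 45, 46, 47, 48, 51, 52, 53, 54, 55, 57, 58, 62, 66, 67, 70, 71, 75, 79, 80, 82, 83, 84, 85, 86, 89, 90, 91, 92, 94, 95, 97, 102, 104, 106, 108, 110, 111, 113, 114, 116, 117, 124, 125, 131, 132, 134}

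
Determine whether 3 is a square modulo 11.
By Euler's criterion: 3^{5} ≡ 1 mod 11. Since this equals 1, 3 is a QR.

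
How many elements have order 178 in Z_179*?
There are φ(179-1) = φ(178) = 88 primitive roots modulo 179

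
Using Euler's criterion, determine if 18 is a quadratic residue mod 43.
By Euler's criterion: 18^{21} ≡ 42 mod 43. Since this equals -1 (≡ 42), 18 is not a QR.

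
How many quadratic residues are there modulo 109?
Exactly half the non-zero residues mod a prime are QRs: (109-1)/2 = 54.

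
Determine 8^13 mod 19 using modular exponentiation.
By repeated squaring (mod 19): 8^{1}≡8, 8^{2}≡7, 8^{4}≡11, 8^{8}≡7. Then 8^{13} = 8^{8+4+1} ≡ 7 × 11 × 8 ≡ 8 (mod 19)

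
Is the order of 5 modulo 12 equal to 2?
Powers of 5 mod 12: 5^1≡5, 5^2≡1. First k with 5^k≡1 is k=2. Yes, ord_12(5) = 2.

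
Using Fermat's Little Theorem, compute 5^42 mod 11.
By Fermat: 5^{10} ≡ 1 (mod 11). 42 = 4×10 + 2. So 5^{42} ≡ 5^{2} ≡ 3 (mod 11)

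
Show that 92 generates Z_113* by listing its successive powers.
92^1, 92^2, ..., 92^{112} mod 113: [92, 102, 5, 8, 58, 25, 40, 64, 12, 87, 94, 60, 96, 18, 74, 28, 90, 31, 27, 111, 42, 22, 103, 97, 110, 63, 33, 98, 89, 52, 38, 106, 34, 77, 78, 57, 46, 51, 59, 4, 29, 69, 20, 32, 6, 100, 47, 30, 48, 9, 37, 14, 45, 72, 70, 112, 21, 11, 108, 105, 55, 88, 73, 49, 101, 26, 19, 53, 17, 95, 39, 85, 23, 82, 86, 2, 71, 91, 10, 16, 3, 50, 80, 15, 24, 61, 75, 7, 79, 36, 35, 56, 67, 62, 54, 109, 84, 44, 93, 81, 107, 13, 66, 83, 65, 104, 76, 99, 68, 41, 43, 1]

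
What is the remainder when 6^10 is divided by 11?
Using Fermat: 6^{10} ≡ 1 mod 11. 10 ≡ 0 mod 10. So 6^{10} ≡ 6^{0} ≡ 1 mod 11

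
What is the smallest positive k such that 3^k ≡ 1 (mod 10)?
Powers of 3 mod 10: 3^1≡3, 3^2≡9, 3^3≡7, 3^4≡1. So the order of 3 is 4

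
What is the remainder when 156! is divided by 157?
By Wilson's theorem, (156)! ≡ -1 ≡ 156 mod 157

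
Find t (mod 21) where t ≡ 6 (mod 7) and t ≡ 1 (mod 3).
M = 7 × 3 = 21. M₁ = 3, y₁ ≡ 5 (mod 7). M₂ = 7, y₂ ≡ 1 (mod 3). t = 6×3×5 + 1×7×1 ≡ 13 (mod 21)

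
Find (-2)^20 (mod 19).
Using Fermat: (-2)^{18} ≡ 1 (mod 19). 20 ≡ 2 (mod 18). So (-2)^{20} ≡ (-2)^{2} ≡ 4 (mod 19)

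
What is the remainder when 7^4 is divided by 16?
7^{4} = 2401 ≡ 1 mod 16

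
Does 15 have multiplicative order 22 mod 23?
Powers of 15 mod 23: 15^1≡15, 15^2≡18, 15^3≡17, 15^4≡2, 15^5≡7, 15^6≡13, 15^7≡11, 15^8≡4, 15^9≡14, 15^10≡3, 15^11≡22, 15^12≡8, 15^13≡5, 15^14≡6, 15^15≡21, 15^16≡16, 15^17≡10, 15^18≡12, 15^19≡19, 15^20≡9, 15^21≡20, 15^22≡1. First k with 15^k≡1 is k=22. Yes, ord_23(15) = 22.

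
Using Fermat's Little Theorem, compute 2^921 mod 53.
By Fermat: 2^{52} ≡ 1 mod 53. 921 ≡ 37 mod 52. So 2^{921} ≡ 2^{37} ≡ 19 mod 53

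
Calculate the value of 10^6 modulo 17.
By repeated squaring (mod 17): 10^{1}≡10, 10^{2}≡15, 10^{4}≡4. Then 10^{6} = 10^{4+2} ≡ 4 × 15 ≡ 9 (mod 17)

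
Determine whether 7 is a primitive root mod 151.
ord_151(7) divides 150. For each prime q|150: 7^{75}≡150, 7^{50}≡32, 7^{30}≡8, none ≡ 1. So 7 has order 150 and is a primitive root mod 151.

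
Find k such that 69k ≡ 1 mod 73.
Since 73 is prime, by Fermat 69^(-1) ≡ 69^{71} ≡ 18 mod 73. Verify: 69 × 18 = 1242 ≡ 1 mod 73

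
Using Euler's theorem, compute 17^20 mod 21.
By Euler: 17^{12} ≡ 1 mod 21 since gcd(17, 21) = 1. 20 = 1×12 + 8. So 17^{20} ≡ 17^{8} ≡ 16 mod 21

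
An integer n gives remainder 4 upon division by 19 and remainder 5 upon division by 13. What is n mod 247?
M = 19 × 13 = 247. M₁ = 13, y₁ ≡ 3 mod 19. M₂ = 19, y₂ ≡ 11 mod 13. n = 4×13×3 + 5×19×11 ≡ 213 mod 247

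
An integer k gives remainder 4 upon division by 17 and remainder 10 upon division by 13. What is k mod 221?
M = 17 × 13 = 221. M₁ = 13, y₁ ≡ 4 mod 17. M₂ = 17, y₂ ≡ 10 mod 13. k = 4×13×4 + 10×17×10 ≡ 140 mod 221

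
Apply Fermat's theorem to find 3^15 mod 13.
By Fermat: 3^{12} ≡ 1 mod 13. So 3^{15} = 3^{12} · 3^{3} ≡ 3^{3} ≡ 1 mod 13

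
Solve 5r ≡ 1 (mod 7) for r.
Since 7 is prime, by Fermat 5^(-1) ≡ 5^{5} ≡ 3 (mod 7). Verify: 5 × 3 = 15 ≡ 1 (mod 7)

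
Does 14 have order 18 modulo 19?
ord_19(14) divides 18. For each prime q|18: 14^{9}≡18, 14^{6}≡7, none ≡ 1. So 14 has order 18 and is a primitive root mod 19.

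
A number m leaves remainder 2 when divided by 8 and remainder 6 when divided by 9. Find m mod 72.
M = 8 × 9 = 72. M₁ = 9, y₁ ≡ 1 mod 8. M₂ = 8, y₂ ≡ 8 mod 9. m = 2×9×1 + 6×8×8 ≡ 42 mod 72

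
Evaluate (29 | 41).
(29/41) = 29^{20} mod 41 = -1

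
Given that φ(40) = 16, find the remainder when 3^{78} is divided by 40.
By Euler: 3^{16} ≡ 1 (mod 40) since gcd(3, 40) = 1. 78 = 4×16 + 14. So 3^{78} ≡ 3^{14} ≡ 9 (mod 40)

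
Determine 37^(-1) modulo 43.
Since 43 is prime, by Fermat 37^(-1) ≡ 37^{41} ≡ 7 (mod 43). Verify: 37 × 7 = 259 ≡ 1 (mod 43)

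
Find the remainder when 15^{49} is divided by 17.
By Fermat: 15^{16} ≡ 1 mod 17. 49 = 3×16 + 1. So 15^{49} ≡ 15^{1} ≡ 15 mod 17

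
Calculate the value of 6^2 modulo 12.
6^{2} = 36 ≡ 0 (mod 12)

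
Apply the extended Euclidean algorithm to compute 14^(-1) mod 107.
Extended GCD: 14(23) + 107(-3) = 1. So 14^(-1) ≡ 23 (mod 107). Verify: 14 × 23 = 322 ≡ 1 (mod 107)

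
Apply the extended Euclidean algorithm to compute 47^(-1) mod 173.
Extended GCD: 47(81) + 173(-22) = 1. So 47^(-1) ≡ 81 (mod 173). Verify: 47 × 81 = 3807 ≡ 1 (mod 173)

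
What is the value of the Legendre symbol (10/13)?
(10/13) = 10^{6} mod 13 = 1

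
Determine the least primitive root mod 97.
g = 5. For each prime q|96: 5^{48}≡96, 5^{32}≡35, none ≡ 1, so ord_97(5) = 96 and 5 is a primitive root.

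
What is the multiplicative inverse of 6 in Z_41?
Since 41 is prime, by Fermat 6^(-1) ≡ 6^{39} ≡ 7 mod 41. Verify: 6 × 7 = 42 ≡ 1 mod 41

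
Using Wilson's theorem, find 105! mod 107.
(106)! = (105)! × (106) ≡ -1 (mod 107). So (105)! ≡ -1 × (106)^(-1) ≡ (-1)×(-1) = 1 (mod 107)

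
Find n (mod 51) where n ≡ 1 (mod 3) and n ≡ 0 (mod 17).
M = 3 × 17 = 51. M₁ = 17, y₁ ≡ 2 (mod 3). M₂ = 3, y₂ ≡ 6 (mod 17). n = 1×17×2 + 0×3×6 ≡ 34 (mod 51)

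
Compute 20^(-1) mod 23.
Since 23 is prime, by Fermat 20^(-1) ≡ 20^{21} ≡ 15 mod 23. Verify: 20 × 15 = 300 ≡ 1 mod 23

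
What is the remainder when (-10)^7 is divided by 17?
By repeated squaring (mod 17): (-10)^{1}≡7, (-10)^{2}≡15, (-10)^{4}≡4. Then (-10)^{7} = (-10)^{4+2+1} ≡ 4 × 15 × 7 ≡ 12 (mod 17)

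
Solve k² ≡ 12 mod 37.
The square roots of 12 mod 37 are 7 and 30. Verify: 7² = 49 ≡ 12 mod 37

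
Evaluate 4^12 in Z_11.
Using Fermat: 4^{10} ≡ 1 (mod 11). 12 ≡ 2 (mod 10). So 4^{12} ≡ 4^{2} ≡ 5 (mod 11)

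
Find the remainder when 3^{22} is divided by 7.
By Fermat: 3^{6} ≡ 1 (mod 7). 22 = 3×6 + 4. So 3^{22} ≡ 3^{4} ≡ 4 (mod 7)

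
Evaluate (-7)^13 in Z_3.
Using Fermat: (-7)^{2} ≡ 1 mod 3. 13 ≡ 1 mod 2. So (-7)^{13} ≡ (-7)^{1} ≡ 2 mod 3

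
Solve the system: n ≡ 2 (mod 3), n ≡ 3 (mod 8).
M = 3 × 8 = 24. M₁ = 8, y₁ ≡ 2 (mod 3). M₂ = 3, y₂ ≡ 3 (mod 8). n = 2×8×2 + 3×3×3 ≡ 11 (mod 24)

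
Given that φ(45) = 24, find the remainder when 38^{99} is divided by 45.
By Euler: 38^{24} ≡ 1 (mod 45) since gcd(38, 45) = 1. 99 = 4×24 + 3. So 38^{99} ≡ 38^{3} ≡ 17 (mod 45)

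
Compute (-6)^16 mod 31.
By repeated squaring mod 31: (-6)^{1}≡25, (-6)^{2}≡5, (-6)^{4}≡25, (-6)^{8}≡5, (-6)^{16}≡25. So (-6)^{16} ≡ 25 mod 31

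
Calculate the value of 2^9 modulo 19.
By repeated squaring (mod 19): 2^{1}≡2, 2^{2}≡4, 2^{4}≡16, 2^{8}≡9. Then 2^{9} = 2^{8+1} ≡ 9 × 2 ≡ 18 (mod 19)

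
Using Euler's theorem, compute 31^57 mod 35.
By Euler: 31^{24} ≡ 1 mod 35 since gcd(31, 35) = 1. 57 = 2×24 + 9. So 31^{57} ≡ 31^{9} ≡ 6 mod 35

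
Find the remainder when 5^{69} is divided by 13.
By Fermat: 5^{12} ≡ 1 (mod 13). 69 = 5×12 + 9. So 5^{69} ≡ 5^{9} ≡ 5 (mod 13)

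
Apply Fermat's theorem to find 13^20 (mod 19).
By Fermat: 13^{18} ≡ 1 (mod 19). So 13^{20} = 13^{18} · 13^{2} ≡ 13^{2} ≡ 17 (mod 19)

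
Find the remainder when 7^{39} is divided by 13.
By Fermat: 7^{12} ≡ 1 mod 13. 39 = 3×12 + 3. So 7^{39} ≡ 7^{3} ≡ 5 mod 13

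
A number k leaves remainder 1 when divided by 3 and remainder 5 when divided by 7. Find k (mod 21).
M = 3 × 7 = 21. M₁ = 7, y₁ ≡ 1 (mod 3). M₂ = 3, y₂ ≡ 5 (mod 7). k = 1×7×1 + 5×3×5 ≡ 19 (mod 21)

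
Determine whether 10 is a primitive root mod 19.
ord_19(10) divides 18. For each prime q|18: 10^{9}≡18, 10^{6}≡11, none ≡ 1. So 10 has order 18 and is a primitive root mod 19.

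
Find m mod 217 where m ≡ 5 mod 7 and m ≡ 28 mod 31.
M = 7 × 31 = 217. M₁ = 31, y₁ ≡ 5 mod 7. M₂ = 7, y₂ ≡ 9 mod 31. m = 5×31×5 + 28×7×9 ≡ 152 mod 217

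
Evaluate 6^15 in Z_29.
By repeated squaring (mod 29): 6^{1}≡6, 6^{2}≡7, 6^{4}≡20, 6^{8}≡23. Then 6^{15} = 6^{8+4+2+1} ≡ 23 × 20 × 7 × 6 ≡ 6 (mod 29)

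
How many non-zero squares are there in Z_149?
For prime 149, there are (p-1)/2 = (149-1)/2 = 74 quadratic residues (excluding 0).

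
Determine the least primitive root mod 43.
g = 3. Powers: [3, 9, 27, 38, 28, 41, 37, 25, 32, ...] generates all 42 non-zero residues.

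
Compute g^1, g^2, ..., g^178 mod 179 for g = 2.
2^1, 2^2, ..., 2^{178} mod 179: [2, 4, 8, 16, 32, 64, 128, 77, 154, 129, 79, 158, 137, 95, 11, 22, 44, 88, 176, 173, 167, 155, 131, 83, 166, 153, 127, 75, 150, 121, 63, 126, 73, 146, 113, 47, 94, 9, 18, 36, 72, 144, 109, 39, 78, 156, 133, 87, 174, 169, 159, 139, 99, 19, 38, 76, 152, 125, 71, 142, 105, 31, 62, 124, 69, 138, 97, 15, 30, 60, 120, 61, 122, 65, 130, 81, 162, 145, 111, 43, 86, 172, 165, 151, 123, 67, 134, 89, 178, 177, 175, 171, 163, 147, 115, 51, 102, 25, 50, 100, 21, 42, 84, 168, 157, 135, 91, 3, 6, 12, 24, 48, 96, 13, 26, 52, 104, 29, 58, 116, 53, 106, 33, 66, 132, 85, 170, 161, 143, 107, 35, 70, 140, 101, 23, 46, 92, 5, 10, 20, 40, 80, 160, 141, 103, 27, 54, 108, 37, 74, 148, 117, 55, 110, 41, 82, 164, 149, 119, 59, 118, 57, 114, 49, 98, 17, 34, 68, 136, 93, 7, 14, 28, 56, 112, 45, 90, 1]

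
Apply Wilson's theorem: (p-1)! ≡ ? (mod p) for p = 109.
By Wilson's theorem, (108)! ≡ -1 ≡ 108 mod 109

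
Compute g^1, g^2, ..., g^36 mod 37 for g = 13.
13^1, 13^2, ..., 13^{36} mod 37: [13, 21, 14, 34, 35, 11, 32, 9, 6, 4, 15, 10, 19, 25, 29, 7, 17, 36, 24, 16, 23, 3, 2, 26, 5, 28, 31, 33, 22, 27, 18, 12, 8, 30, 20, 1]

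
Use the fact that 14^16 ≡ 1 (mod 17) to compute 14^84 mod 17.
By Fermat: 14^{16} ≡ 1 (mod 17). 84 = 5×16 + 4. So 14^{84} ≡ 14^{4} ≡ 13 (mod 17)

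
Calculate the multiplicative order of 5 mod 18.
Powers of 5 mod 18: 5^1≡5, 5^2≡7, 5^3≡17, 5^4≡13, 5^5≡11, 5^6≡1. Order = 6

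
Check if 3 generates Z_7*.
ord_7(3) divides 6. For each prime q|6: 3^{3}≡6, 3^{2}≡2, none ≡ 1. So 3 has order 6 and is a primitive root mod 7.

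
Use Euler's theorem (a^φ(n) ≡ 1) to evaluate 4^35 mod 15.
By Euler: 4^{8} ≡ 1 (mod 15) since gcd(4, 15) = 1. 35 = 4×8 + 3. So 4^{35} ≡ 4^{3} ≡ 4 (mod 15)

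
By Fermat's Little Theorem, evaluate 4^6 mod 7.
By Fermat's Little Theorem, 4^{6} ≡ 1 mod 7 since 7 is prime and gcd(4, 7) = 1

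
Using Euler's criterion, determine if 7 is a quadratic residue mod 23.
By Euler's criterion: 7^{11} ≡ 22 (mod 23). Since this equals -1 (≡ 22), 7 is not a QR.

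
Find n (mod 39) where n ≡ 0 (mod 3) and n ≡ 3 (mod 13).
M = 3 × 13 = 39. M₁ = 13, y₁ ≡ 1 (mod 3). M₂ = 3, y₂ ≡ 9 (mod 13). n = 0×13×1 + 3×3×9 ≡ 3 (mod 39)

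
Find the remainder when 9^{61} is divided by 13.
By Fermat: 9^{12} ≡ 1 mod 13. 61 = 5×12 + 1. So 9^{61} ≡ 9^{1} ≡ 9 mod 13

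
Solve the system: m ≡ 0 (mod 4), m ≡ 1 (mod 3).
M = 4 × 3 = 12. M₁ = 3, y₁ ≡ 3 (mod 4). M₂ = 4, y₂ ≡ 1 (mod 3). m = 0×3×3 + 1×4×1 ≡ 4 (mod 12)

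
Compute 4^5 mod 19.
By repeated squaring (mod 19): 4^{1}≡4, 4^{2}≡16, 4^{4}≡9. Then 4^{5} = 4^{4+1} ≡ 9 × 4 ≡ 17 (mod 19)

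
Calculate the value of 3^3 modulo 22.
3^{3} = 27 ≡ 5 mod 22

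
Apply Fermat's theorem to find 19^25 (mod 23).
By Fermat: 19^{22} ≡ 1 (mod 23). So 19^{25} = 19^{22} · 19^{3} ≡ 19^{3} ≡ 5 (mod 23)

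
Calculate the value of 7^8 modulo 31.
By repeated squaring (mod 31): 7^{1}≡7, 7^{2}≡18, 7^{4}≡14, 7^{8}≡10. So 7^{8} ≡ 10 (mod 31)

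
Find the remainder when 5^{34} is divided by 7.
By Fermat: 5^{6} ≡ 1 (mod 7). 34 = 5×6 + 4. So 5^{34} ≡ 5^{4} ≡ 2 (mod 7)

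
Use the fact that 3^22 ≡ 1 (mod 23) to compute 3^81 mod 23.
By Fermat: 3^{22} ≡ 1 (mod 23). 81 = 3×22 + 15. So 3^{81} ≡ 3^{15} ≡ 12 (mod 23)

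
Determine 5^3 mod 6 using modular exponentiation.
5^{3} = 125 ≡ 5 mod 6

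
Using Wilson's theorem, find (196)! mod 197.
By Wilson's theorem, (196)! ≡ -1 ≡ 196 (mod 197)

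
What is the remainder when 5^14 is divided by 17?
By repeated squaring (mod 17): 5^{1}≡5, 5^{2}≡8, 5^{4}≡13, 5^{8}≡16. Then 5^{14} = 5^{8+4+2} ≡ 16 × 13 × 8 ≡ 15 (mod 17)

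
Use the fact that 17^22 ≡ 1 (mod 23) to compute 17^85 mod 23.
By Fermat: 17^{22} ≡ 1 (mod 23). 85 = 3×22 + 19. So 17^{85} ≡ 17^{19} ≡ 5 (mod 23)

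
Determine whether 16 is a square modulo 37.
By Euler's criterion: 16^{18} ≡ 1 (mod 37). Since this equals 1, 16 is a QR.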